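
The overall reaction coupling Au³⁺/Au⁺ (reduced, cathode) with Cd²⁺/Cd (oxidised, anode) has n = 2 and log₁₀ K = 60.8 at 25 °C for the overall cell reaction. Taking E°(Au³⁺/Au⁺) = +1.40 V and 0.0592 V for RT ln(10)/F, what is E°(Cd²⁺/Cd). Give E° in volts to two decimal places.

-0.40 V

E°cell = (0.0592/n)·log K = (0.0592/2)(60.8) = +1.800 V.
Since Au³⁺/Au⁺ is the cathode and Cd²⁺/Cd the anode, E°cell = E°(Au³⁺/Au⁺) − E°(Cd²⁺/Cd).
So E°(Cd²⁺/Cd) = E°(Au³⁺/Au⁺) − E°cell = (+1.40) − (+1.800) = -0.40 V.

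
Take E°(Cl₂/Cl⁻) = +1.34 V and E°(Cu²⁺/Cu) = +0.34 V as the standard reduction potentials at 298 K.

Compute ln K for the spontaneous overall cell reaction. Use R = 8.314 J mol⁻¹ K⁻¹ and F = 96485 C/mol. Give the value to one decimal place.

Cathode: Cl₂/Cl⁻; anode: Cu²⁺/Cu. E°cell = (+1.34) − (+0.34) = +1.00 V, with n = 2.
ΔG° = −nFE° = −RT ln K, so ln K = nFE°/(RT) = (2)(96485)(+1.00) / ((8.314)(298)) = 77.887.

77.9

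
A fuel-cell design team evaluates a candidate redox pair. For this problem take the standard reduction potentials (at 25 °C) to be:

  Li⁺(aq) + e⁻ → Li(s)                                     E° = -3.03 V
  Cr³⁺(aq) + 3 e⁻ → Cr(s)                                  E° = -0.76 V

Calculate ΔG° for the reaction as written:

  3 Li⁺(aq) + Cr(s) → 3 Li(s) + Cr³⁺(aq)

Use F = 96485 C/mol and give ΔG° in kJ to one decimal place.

As written, Li⁺/Li is reduced (cathode) and Cr³⁺/Cr is oxidised (anode), so E°cell = (-3.03) − (-0.76) = -2.27 V.
Balancing electrons gives n = 3.
ΔG° = −nFE° = −(3)(96485)(-2.27) = 657,063 J = +657.1 kJ.

+657.1 kJ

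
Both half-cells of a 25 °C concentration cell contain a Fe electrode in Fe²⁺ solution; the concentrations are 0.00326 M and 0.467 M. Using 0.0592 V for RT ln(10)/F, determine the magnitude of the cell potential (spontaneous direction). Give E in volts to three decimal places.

+0.064 V

For a concentration cell E°cell = 0. The 0.467 M side is the cathode (reduction is favoured where [Fe²⁺] is higher).
With n = 2, E = −(0.0592/2) log([Fe²⁺]ₐₙ/[Fe²⁺]꜀ₐₜ) = −(0.0592/2) log(0.00326/0.467) = −(0.0592/2)(-2.156) = +0.064 V.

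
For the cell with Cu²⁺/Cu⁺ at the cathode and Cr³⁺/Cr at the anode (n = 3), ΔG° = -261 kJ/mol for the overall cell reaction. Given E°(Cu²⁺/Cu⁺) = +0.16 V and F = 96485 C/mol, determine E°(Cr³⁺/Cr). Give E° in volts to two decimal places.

E°cell = −ΔG°/(nF) = −(-261×10³)/((3)(96485)) = +0.902 V.
Since Cu²⁺/Cu⁺ is the cathode and Cr³⁺/Cr the anode, E°cell = E°(Cu²⁺/Cu⁺) − E°(Cr³⁺/Cr).
So E°(Cr³⁺/Cr) = E°(Cu²⁺/Cu⁺) − E°cell = (+0.16) − (+0.902) = -0.74 V.

-0.74 V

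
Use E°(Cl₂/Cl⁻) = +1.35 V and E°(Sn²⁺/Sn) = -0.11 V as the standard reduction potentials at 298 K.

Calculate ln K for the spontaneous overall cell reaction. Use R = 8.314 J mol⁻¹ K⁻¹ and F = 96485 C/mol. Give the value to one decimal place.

113.7

Cathode: Cl₂/Cl⁻; anode: Sn²⁺/Sn. E°cell = (+1.35) − (-0.11) = +1.46 V, with n = 2.
ΔG° = −nFE° = −RT ln K, so ln K = nFE°/(RT) = (2)(96485)(+1.46) / ((8.314)(298)) = 113.715.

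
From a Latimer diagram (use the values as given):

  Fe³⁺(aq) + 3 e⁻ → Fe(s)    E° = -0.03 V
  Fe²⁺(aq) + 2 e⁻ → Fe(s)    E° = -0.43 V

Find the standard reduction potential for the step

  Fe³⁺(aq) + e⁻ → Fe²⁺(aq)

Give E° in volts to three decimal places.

+0.770 V

Sequential free energies add, so n₃E°₃ = n₁E°₁ + n₂E°₂.
With n₃ = 3, and the known step contributing 2×(-0.43) V, the unknown satisfies 1·E° = 3×(-0.03) − 2×(-0.43) = +0.770.
E° = +0.770 / 1 = +0.770 V.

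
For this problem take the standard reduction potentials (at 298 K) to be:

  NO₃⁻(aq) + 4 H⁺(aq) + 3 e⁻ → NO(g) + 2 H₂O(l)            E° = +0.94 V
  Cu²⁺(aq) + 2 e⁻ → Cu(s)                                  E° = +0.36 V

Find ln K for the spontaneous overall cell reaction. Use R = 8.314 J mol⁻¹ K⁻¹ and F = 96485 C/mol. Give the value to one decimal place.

135.5

Cathode: NO₃⁻/NO; anode: Cu²⁺/Cu. E°cell = (+0.94) − (+0.36) = +0.58 V, with n = 6.
ΔG° = −nFE° = −RT ln K, so ln K = nFE°/(RT) = (6)(96485)(+0.58) / ((8.314)(298)) = 135.523.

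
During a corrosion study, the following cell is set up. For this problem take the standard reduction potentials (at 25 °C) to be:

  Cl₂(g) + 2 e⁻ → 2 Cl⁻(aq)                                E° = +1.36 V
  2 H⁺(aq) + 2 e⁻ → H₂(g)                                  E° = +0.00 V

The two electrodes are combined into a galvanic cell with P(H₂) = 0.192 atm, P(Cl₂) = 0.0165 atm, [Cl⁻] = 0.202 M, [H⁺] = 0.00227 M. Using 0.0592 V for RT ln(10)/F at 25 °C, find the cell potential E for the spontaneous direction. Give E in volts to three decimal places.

+1.484 V

Cl₂/Cl⁻ is the cathode (higher E°), H⁺/H₂ the anode: E°cell = +1.36 − (+0.00) = +1.36 V, n = 2.
Overall: Cl₂(g) + H₂(g) → 2 Cl⁻(aq) + 2 H⁺(aq)
Q = [Cl⁻]^2·[H⁺]^2 / (P(Cl₂)·P(H₂)); log Q = -4.178.
E = E° − (0.0592/n) log Q = +1.36 − (0.0592/2)(-4.178) = +1.484 V.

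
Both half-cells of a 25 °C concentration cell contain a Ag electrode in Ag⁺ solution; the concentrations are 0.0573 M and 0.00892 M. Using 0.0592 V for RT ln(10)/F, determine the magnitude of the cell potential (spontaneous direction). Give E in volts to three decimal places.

+0.048 V

For a concentration cell E°cell = 0. The 0.0573 M side is the cathode (reduction is favoured where [Ag⁺] is higher).
With n = 1, E = −(0.0592/1) log([Ag⁺]ₐₙ/[Ag⁺]꜀ₐₜ) = −(0.0592/1) log(0.00892/0.0573) = −(0.0592/1)(-0.808) = +0.048 V.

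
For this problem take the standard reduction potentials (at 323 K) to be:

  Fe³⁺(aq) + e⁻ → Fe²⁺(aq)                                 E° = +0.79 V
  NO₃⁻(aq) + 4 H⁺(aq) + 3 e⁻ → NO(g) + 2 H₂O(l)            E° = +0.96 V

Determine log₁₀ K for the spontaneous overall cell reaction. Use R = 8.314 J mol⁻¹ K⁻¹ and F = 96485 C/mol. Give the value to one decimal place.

8.0

Cathode: NO₃⁻/NO; anode: Fe³⁺/Fe²⁺. E°cell = (+0.96) − (+0.79) = +0.17 V, with n = 3.
ΔG° = −nFE° = −RT ln K, so ln K = nFE°/(RT) = (3)(96485)(+0.17) / ((8.314)(323)) = 18.324.
log₁₀ K = 18.324 / ln 10 = 8.0.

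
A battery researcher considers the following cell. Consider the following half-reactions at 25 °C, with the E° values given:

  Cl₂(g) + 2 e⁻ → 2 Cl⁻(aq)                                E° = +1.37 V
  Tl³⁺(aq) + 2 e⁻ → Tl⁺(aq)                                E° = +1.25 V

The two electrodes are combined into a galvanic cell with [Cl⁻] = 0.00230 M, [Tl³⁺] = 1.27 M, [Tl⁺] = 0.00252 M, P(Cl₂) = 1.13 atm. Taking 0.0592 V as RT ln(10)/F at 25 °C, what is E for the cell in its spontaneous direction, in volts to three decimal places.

Cl₂/Cl⁻ is the cathode (higher E°), Tl³⁺/Tl⁺ the anode: E°cell = +1.37 − (+1.25) = +0.12 V, n = 2.
Overall: Cl₂(g) + Tl⁺(aq) → 2 Cl⁻(aq) + Tl³⁺(aq)
Q = [Cl⁻]^2·[Tl³⁺] / (P(Cl₂)·[Tl⁺]); log Q = -2.627.
E = E° − (0.0592/n) log Q = +0.12 − (0.0592/2)(-2.627) = +0.198 V.

+0.198 V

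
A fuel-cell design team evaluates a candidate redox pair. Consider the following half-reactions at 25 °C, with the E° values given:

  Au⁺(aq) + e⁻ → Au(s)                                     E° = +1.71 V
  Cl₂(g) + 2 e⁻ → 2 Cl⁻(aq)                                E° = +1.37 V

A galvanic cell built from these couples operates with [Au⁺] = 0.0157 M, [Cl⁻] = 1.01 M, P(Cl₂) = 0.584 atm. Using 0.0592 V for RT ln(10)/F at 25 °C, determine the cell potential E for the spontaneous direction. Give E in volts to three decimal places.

Au⁺/Au is the cathode (higher E°), Cl₂/Cl⁻ the anode: E°cell = +1.71 − (+1.37) = +0.34 V, n = 2.
Overall: 2 Au⁺(aq) + 2 Cl⁻(aq) → 2 Au(s) + Cl₂(g)
Q = P(Cl₂) / ([Au⁺]^2·[Cl⁻]^2); log Q = 3.366.
E = E° − (0.0592/n) log Q = +0.34 − (0.0592/2)(3.366) = +0.240 V.

+0.240 V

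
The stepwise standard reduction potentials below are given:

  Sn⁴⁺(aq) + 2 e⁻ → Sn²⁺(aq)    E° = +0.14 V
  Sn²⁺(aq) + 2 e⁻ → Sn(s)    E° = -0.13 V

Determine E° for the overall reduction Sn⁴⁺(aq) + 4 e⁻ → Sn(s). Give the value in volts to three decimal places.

+0.005 V

Since ΔG° = −nFE° is additive over sequential reductions, n₃E°₃ = n₁E°₁ + n₂E°₂.
E°₃ = (2×+0.14 + 2×-0.13) / 4 = (+0.020) / 4 = +0.005 V.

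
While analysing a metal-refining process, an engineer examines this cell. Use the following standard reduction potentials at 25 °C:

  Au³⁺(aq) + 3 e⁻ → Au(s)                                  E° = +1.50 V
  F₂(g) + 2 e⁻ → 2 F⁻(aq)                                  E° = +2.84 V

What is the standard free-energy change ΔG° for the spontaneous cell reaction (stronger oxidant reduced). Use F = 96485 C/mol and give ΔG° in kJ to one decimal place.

-775.7 kJ

F₂/F⁻ (E° = +2.84 V) is the cathode; Au³⁺/Au (E° = +1.50 V) is the anode, so E°cell = +1.34 V.
Balancing electrons gives n = 6 (lcm of 2 and 3).
ΔG° = −nFE° = −(6)(96485)(+1.34) = -775,739 J = -775.7 kJ.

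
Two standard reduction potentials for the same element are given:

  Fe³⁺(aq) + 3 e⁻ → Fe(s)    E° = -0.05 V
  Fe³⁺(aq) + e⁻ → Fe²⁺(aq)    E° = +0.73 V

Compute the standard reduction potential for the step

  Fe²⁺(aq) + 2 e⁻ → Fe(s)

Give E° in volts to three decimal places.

-0.440 V

Sequential free energies add, so n₃E°₃ = n₁E°₁ + n₂E°₂.
With n₃ = 3, and the known step contributing 1×(+0.73) V, the unknown satisfies 2·E° = 3×(-0.05) − 1×(+0.73) = -0.880.
E° = -0.880 / 2 = -0.440 V.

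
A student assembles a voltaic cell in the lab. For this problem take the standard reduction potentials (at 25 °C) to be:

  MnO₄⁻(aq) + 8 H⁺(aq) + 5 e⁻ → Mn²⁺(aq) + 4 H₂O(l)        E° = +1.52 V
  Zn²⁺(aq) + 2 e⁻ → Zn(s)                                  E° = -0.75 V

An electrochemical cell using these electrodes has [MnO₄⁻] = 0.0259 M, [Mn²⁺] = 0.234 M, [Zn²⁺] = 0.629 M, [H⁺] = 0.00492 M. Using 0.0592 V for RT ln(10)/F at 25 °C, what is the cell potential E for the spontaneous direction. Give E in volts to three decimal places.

+2.046 V

MnO₄⁻/Mn²⁺ is the cathode (higher E°), Zn²⁺/Zn the anode: E°cell = +1.52 − (-0.75) = +2.27 V, n = 10.
Overall: 2 MnO₄⁻(aq) + 16 H⁺(aq) + 5 Zn(s) → 2 Mn²⁺(aq) + 8 H₂O(l) + 5 Zn²⁺(aq)
Q = [Mn²⁺]^2·[Zn²⁺]^5 / ([MnO₄⁻]^2·[H⁺]^16); log Q = 37.834.
E = E° − (0.0592/n) log Q = +2.27 − (0.0592/10)(37.834) = +2.046 V.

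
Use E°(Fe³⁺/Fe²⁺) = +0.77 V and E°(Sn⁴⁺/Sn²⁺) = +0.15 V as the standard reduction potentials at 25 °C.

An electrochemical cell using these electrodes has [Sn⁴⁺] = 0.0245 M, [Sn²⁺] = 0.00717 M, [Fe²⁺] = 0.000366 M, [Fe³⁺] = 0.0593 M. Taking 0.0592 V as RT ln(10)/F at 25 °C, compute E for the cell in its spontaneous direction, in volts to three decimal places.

+0.735 V

Fe³⁺/Fe²⁺ is the cathode (higher E°), Sn⁴⁺/Sn²⁺ the anode: E°cell = +0.77 − (+0.15) = +0.62 V, n = 2.
Overall: 2 Fe³⁺(aq) + Sn²⁺(aq) → 2 Fe²⁺(aq) + Sn⁴⁺(aq)
Q = [Fe²⁺]^2·[Sn⁴⁺] / ([Fe³⁺]^2·[Sn²⁺]); log Q = -3.886.
E = E° − (0.0592/n) log Q = +0.62 − (0.0592/2)(-3.886) = +0.735 V.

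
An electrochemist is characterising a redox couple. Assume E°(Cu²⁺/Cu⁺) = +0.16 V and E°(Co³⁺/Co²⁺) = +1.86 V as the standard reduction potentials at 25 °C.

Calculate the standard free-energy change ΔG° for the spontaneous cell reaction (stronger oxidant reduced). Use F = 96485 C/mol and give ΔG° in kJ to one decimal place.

Co³⁺/Co²⁺ (E° = +1.86 V) is the cathode; Cu²⁺/Cu⁺ (E° = +0.16 V) is the anode, so E°cell = +1.70 V.
Balancing electrons gives n = 1 (lcm of 1 and 1).
ΔG° = −nFE° = −(1)(96485)(+1.70) = -164,024 J = -164.0 kJ.

-164.0 kJ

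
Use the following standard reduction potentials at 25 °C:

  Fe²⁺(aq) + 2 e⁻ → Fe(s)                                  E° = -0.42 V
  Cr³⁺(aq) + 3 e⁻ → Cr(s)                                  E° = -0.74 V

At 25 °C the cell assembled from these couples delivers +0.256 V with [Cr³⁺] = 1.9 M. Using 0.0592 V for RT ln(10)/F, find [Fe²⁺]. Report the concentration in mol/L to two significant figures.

0.011 M

Fe²⁺/Fe is the cathode, Cr³⁺/Cr the anode: E°cell = +0.32 V, n = 6.
Overall reaction: 3 Fe²⁺(aq) + 2 Cr(s) → 3 Fe(s) + 2 Cr³⁺(aq); Q = [Cr³⁺]^2/[Fe²⁺]^3.
From E = E° − (0.0592/n) log Q: log Q = (E° − E)·n/0.0592 = (+0.32 − (+0.256))·6/0.0592 = 6.4865.
So 3·log[Fe²⁺] = 2·log(1.9) − log Q = 0.5575 − (6.4865) = -5.9290; log[Fe²⁺] = -5.9290 / 3 = -1.9763; [Fe²⁺] = 10^(-1.9763) ≈ 0.011 M.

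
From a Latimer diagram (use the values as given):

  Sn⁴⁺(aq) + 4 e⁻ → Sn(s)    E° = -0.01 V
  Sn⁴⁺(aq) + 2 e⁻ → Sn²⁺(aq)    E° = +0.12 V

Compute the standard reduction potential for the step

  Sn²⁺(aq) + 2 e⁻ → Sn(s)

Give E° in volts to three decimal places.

Sequential free energies add, so n₃E°₃ = n₁E°₁ + n₂E°₂.
With n₃ = 4, and the known step contributing 2×(+0.12) V, the unknown satisfies 2·E° = 4×(-0.01) − 2×(+0.12) = -0.280.
E° = -0.280 / 2 = -0.140 V.

-0.140 V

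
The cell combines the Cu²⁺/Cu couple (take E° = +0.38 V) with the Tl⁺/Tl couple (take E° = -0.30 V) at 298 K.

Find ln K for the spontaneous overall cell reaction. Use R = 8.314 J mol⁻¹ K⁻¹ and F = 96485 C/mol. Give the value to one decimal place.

53.0

Cathode: Cu²⁺/Cu; anode: Tl⁺/Tl. E°cell = (+0.38) − (-0.30) = +0.68 V, with n = 2.
ΔG° = −nFE° = −RT ln K, so ln K = nFE°/(RT) = (2)(96485)(+0.68) / ((8.314)(298)) = 52.963.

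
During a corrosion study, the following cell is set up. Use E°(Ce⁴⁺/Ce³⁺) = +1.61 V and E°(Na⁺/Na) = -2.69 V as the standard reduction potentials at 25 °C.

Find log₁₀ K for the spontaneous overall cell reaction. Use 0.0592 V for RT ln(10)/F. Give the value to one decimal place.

72.6

Cathode: Ce⁴⁺/Ce³⁺; anode: Na⁺/Na. E°cell = +4.30 V, n = 1.
log K = nE°cell / 0.0592 = (1)(+4.30) / 0.0592 = 72.6.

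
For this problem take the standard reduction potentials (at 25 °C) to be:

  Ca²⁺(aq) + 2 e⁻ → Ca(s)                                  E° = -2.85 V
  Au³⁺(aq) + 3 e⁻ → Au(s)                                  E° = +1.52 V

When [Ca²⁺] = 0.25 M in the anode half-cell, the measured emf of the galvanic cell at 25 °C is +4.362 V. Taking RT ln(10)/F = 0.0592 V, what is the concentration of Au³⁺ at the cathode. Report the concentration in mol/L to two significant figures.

0.049 M

Au³⁺/Au is the cathode, Ca²⁺/Ca the anode: E°cell = +4.37 V, n = 6.
Overall reaction: 2 Au³⁺(aq) + 3 Ca(s) → 2 Au(s) + 3 Ca²⁺(aq); Q = [Ca²⁺]^3/[Au³⁺]^2.
From E = E° − (0.0592/n) log Q: log Q = (E° − E)·n/0.0592 = (+4.37 − (+4.362))·6/0.0592 = 0.8108.
So 2·log[Au³⁺] = 3·log(0.25) − log Q = -1.8062 − (0.8108) = -2.6170; log[Au³⁺] = -2.6170 / 2 = -1.3085; [Au³⁺] = 10^(-1.3085) ≈ 0.049 M.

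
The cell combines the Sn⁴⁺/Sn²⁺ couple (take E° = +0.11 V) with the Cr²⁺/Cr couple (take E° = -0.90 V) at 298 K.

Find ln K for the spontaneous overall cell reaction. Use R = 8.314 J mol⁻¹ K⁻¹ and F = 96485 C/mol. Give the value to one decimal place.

Cathode: Sn⁴⁺/Sn²⁺; anode: Cr²⁺/Cr. E°cell = (+0.11) − (-0.90) = +1.01 V, with n = 2.
ΔG° = −nFE° = −RT ln K, so ln K = nFE°/(RT) = (2)(96485)(+1.01) / ((8.314)(298)) = 78.666.

78.7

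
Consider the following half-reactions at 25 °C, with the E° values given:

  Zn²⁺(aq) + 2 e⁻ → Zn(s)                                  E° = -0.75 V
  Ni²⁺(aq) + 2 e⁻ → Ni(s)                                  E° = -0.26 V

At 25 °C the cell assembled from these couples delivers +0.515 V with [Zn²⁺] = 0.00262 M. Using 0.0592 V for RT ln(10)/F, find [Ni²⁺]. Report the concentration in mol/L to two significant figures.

Ni²⁺/Ni is the cathode, Zn²⁺/Zn the anode: E°cell = +0.49 V, n = 2.
Overall reaction: Ni²⁺(aq) + Zn(s) → Ni(s) + Zn²⁺(aq); Q = [Zn²⁺]^1/[Ni²⁺]^1.
From E = E° − (0.0592/n) log Q: log Q = (E° − E)·n/0.0592 = (+0.49 − (+0.515))·2/0.0592 = -0.8446.
So 1·log[Ni²⁺] = 1·log(0.00262) − log Q = -2.5817 − (-0.8446) = -1.7371; [Ni²⁺] = 10^(-1.7371) ≈ 0.018 M.

0.018 M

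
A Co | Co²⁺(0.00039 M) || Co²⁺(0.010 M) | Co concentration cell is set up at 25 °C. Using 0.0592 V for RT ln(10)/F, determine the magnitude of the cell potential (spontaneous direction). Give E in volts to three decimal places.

+0.042 V

For a concentration cell E°cell = 0. The 0.010 M side is the cathode (reduction is favoured where [Co²⁺] is higher).
With n = 2, E = −(0.0592/2) log([Co²⁺]ₐₙ/[Co²⁺]꜀ₐₜ) = −(0.0592/2) log(0.00039/0.01) = −(0.0592/2)(-1.409) = +0.042 V.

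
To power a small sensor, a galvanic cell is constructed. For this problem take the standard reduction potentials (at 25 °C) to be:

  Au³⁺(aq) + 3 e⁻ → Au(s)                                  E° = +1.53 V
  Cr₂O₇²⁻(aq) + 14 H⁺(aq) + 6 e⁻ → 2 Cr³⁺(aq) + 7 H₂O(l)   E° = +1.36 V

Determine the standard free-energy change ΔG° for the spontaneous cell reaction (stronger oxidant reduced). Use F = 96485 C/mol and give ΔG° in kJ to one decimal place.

-98.4 kJ

Au³⁺/Au (E° = +1.53 V) is the cathode; Cr₂O₇²⁻/Cr³⁺ (E° = +1.36 V) is the anode, so E°cell = +0.17 V.
Balancing electrons gives n = 6 (lcm of 3 and 6).
ΔG° = −nFE° = −(6)(96485)(+0.17) = -98,415 J = -98.4 kJ.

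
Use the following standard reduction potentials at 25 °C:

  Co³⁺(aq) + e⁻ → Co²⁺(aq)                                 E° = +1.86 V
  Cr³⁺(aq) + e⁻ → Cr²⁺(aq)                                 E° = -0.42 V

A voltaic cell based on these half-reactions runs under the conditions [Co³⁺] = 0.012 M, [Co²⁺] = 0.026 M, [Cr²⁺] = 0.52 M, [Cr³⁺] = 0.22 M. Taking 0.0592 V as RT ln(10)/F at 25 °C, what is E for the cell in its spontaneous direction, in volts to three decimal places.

+2.282 V

Co³⁺/Co²⁺ is the cathode (higher E°), Cr³⁺/Cr²⁺ the anode: E°cell = +1.86 − (-0.42) = +2.28 V, n = 1.
Overall: Co³⁺(aq) + Cr²⁺(aq) → Co²⁺(aq) + Cr³⁺(aq)
Q = [Co²⁺]·[Cr³⁺] / ([Co³⁺]·[Cr²⁺]); log Q = -0.038.
E = E° − (0.0592/n) log Q = +2.28 − (0.0592/1)(-0.038) = +2.282 V.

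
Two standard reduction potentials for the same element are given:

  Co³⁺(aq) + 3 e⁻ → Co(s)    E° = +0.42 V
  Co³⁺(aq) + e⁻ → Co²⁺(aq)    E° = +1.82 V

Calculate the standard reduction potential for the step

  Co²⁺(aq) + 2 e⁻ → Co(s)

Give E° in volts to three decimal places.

-0.280 V

Sequential free energies add, so n₃E°₃ = n₁E°₁ + n₂E°₂.
With n₃ = 3, and the known step contributing 1×(+1.82) V, the unknown satisfies 2·E° = 3×(+0.42) − 1×(+1.82) = -0.560.
E° = -0.560 / 2 = -0.280 V.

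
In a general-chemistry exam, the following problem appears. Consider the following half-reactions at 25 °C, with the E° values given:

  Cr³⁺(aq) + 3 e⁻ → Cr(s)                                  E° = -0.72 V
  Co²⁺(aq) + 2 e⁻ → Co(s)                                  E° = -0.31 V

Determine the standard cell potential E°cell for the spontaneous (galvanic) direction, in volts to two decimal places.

+0.41 V

The Co²⁺/Co couple has the higher reduction potential, so it is the cathode; Cr³⁺/Cr is oxidised at the anode.
E°cell = E°(cathode) − E°(anode) = (-0.31) − (-0.72) = +0.41 V.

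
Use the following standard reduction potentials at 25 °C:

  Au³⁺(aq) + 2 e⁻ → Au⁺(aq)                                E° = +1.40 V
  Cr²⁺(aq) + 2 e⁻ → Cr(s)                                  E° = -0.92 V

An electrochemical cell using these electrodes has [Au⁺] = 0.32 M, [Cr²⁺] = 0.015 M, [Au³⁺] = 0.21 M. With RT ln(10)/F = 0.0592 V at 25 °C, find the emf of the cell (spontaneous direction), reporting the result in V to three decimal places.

+2.369 V

Au³⁺/Au⁺ is the cathode (higher E°), Cr²⁺/Cr the anode: E°cell = +1.40 − (-0.92) = +2.32 V, n = 2.
Overall: Au³⁺(aq) + Cr(s) → Au⁺(aq) + Cr²⁺(aq)
Q = [Au⁺]·[Cr²⁺] / ([Au³⁺]); log Q = -1.641.
E = E° − (0.0592/n) log Q = +2.32 − (0.0592/2)(-1.641) = +2.369 V.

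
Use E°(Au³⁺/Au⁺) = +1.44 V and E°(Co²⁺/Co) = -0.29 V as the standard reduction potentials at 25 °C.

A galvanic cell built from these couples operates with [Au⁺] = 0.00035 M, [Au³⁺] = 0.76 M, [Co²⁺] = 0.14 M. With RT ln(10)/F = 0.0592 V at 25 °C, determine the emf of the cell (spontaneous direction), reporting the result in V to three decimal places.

Au³⁺/Au⁺ is the cathode (higher E°), Co²⁺/Co the anode: E°cell = +1.44 − (-0.29) = +1.73 V, n = 2.
Overall: Au³⁺(aq) + Co(s) → Au⁺(aq) + Co²⁺(aq)
Q = [Au⁺]·[Co²⁺] / ([Au³⁺]); log Q = -4.191.
E = E° − (0.0592/n) log Q = +1.73 − (0.0592/2)(-4.191) = +1.854 V.

+1.854 V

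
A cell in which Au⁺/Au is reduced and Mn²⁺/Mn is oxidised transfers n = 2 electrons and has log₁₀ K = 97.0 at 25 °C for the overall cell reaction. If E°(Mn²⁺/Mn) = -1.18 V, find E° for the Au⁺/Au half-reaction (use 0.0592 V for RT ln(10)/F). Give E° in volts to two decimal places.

E°cell = (0.0592/n)·log K = (0.0592/2)(97.0) = +2.871 V.
Since Au⁺/Au is the cathode and Mn²⁺/Mn the anode, E°cell = E°(Au⁺/Au) − E°(Mn²⁺/Mn).
So E°(Au⁺/Au) = E°cell + E°(Mn²⁺/Mn) = +2.871 + (-1.18) = +1.69 V.

+1.69 V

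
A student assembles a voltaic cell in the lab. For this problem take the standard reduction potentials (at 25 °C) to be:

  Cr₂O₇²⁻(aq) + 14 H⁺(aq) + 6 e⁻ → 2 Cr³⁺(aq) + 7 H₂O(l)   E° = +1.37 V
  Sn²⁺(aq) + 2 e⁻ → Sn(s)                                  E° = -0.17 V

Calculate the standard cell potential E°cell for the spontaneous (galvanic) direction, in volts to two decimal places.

+1.54 V

The Cr₂O₇²⁻/Cr³⁺ couple has the higher reduction potential, so it is the cathode; Sn²⁺/Sn is oxidised at the anode.
E°cell = E°(cathode) − E°(anode) = (+1.37) − (-0.17) = +1.54 V.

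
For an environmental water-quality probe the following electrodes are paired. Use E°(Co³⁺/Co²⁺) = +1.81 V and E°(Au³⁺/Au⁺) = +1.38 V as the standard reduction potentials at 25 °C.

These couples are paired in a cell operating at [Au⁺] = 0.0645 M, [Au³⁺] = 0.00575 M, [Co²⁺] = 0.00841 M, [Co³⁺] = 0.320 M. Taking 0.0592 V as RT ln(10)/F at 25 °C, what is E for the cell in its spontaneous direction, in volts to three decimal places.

+0.555 V

Co³⁺/Co²⁺ is the cathode (higher E°), Au³⁺/Au⁺ the anode: E°cell = +1.81 − (+1.38) = +0.43 V, n = 2.
Overall: 2 Co³⁺(aq) + Au⁺(aq) → 2 Co²⁺(aq) + Au³⁺(aq)
Q = [Co²⁺]^2·[Au³⁺] / ([Co³⁺]^2·[Au⁺]); log Q = -4.211.
E = E° − (0.0592/n) log Q = +0.43 − (0.0592/2)(-4.211) = +0.555 V.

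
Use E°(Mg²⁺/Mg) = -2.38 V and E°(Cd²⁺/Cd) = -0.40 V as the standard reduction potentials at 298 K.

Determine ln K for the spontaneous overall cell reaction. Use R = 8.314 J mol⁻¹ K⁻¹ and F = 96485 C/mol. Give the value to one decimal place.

154.2

Cathode: Cd²⁺/Cd; anode: Mg²⁺/Mg. E°cell = (-0.40) − (-2.38) = +1.98 V, with n = 2.
ΔG° = −nFE° = −RT ln K, so ln K = nFE°/(RT) = (2)(96485)(+1.98) / ((8.314)(298)) = 154.216.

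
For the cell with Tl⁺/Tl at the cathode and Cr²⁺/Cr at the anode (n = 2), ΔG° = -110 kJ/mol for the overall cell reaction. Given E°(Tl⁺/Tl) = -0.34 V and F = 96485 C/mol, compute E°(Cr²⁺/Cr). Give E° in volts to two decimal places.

E°cell = −ΔG°/(nF) = −(-110×10³)/((2)(96485)) = +0.570 V.
Since Tl⁺/Tl is the cathode and Cr²⁺/Cr the anode, E°cell = E°(Tl⁺/Tl) − E°(Cr²⁺/Cr).
So E°(Cr²⁺/Cr) = E°(Tl⁺/Tl) − E°cell = (-0.34) − (+0.570) = -0.91 V.

-0.91 V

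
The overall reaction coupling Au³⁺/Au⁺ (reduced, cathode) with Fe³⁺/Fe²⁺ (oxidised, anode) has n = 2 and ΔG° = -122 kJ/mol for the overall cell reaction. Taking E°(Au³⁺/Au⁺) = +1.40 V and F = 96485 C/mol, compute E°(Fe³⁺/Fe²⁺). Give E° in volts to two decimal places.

E°cell = −ΔG°/(nF) = −(-122×10³)/((2)(96485)) = +0.632 V.
Since Au³⁺/Au⁺ is the cathode and Fe³⁺/Fe²⁺ the anode, E°cell = E°(Au³⁺/Au⁺) − E°(Fe³⁺/Fe²⁺).
So E°(Fe³⁺/Fe²⁺) = E°(Au³⁺/Au⁺) − E°cell = (+1.40) − (+0.632) = +0.77 V.

+0.77 V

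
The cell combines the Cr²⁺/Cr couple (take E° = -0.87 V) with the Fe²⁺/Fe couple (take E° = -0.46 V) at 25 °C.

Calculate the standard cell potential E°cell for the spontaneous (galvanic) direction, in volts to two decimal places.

+0.41 V

The Fe²⁺/Fe couple has the higher reduction potential, so it is the cathode; Cr²⁺/Cr is oxidised at the anode.
E°cell = E°(cathode) − E°(anode) = (-0.46) − (-0.87) = +0.41 V.
Since E°cell > 0, the reaction is spontaneous under standard conditions.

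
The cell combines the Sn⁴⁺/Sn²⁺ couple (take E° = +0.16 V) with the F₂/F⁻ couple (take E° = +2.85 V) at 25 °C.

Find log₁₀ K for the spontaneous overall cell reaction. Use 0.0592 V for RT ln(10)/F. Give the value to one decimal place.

Cathode: F₂/F⁻; anode: Sn⁴⁺/Sn²⁺. E°cell = +2.69 V, n = 2.
log K = nE°cell / 0.0592 = (2)(+2.69) / 0.0592 = 90.9.

90.9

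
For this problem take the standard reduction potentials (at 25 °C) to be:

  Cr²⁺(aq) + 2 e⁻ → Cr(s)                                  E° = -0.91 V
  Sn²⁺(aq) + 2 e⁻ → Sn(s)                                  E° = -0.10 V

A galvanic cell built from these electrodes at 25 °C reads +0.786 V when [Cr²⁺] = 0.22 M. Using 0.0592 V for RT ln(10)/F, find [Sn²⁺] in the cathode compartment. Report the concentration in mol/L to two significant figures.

Sn²⁺/Sn is the cathode, Cr²⁺/Cr the anode: E°cell = +0.81 V, n = 2.
Overall reaction: Sn²⁺(aq) + Cr(s) → Sn(s) + Cr²⁺(aq); Q = [Cr²⁺]^1/[Sn²⁺]^1.
From E = E° − (0.0592/n) log Q: log Q = (E° − E)·n/0.0592 = (+0.81 − (+0.786))·2/0.0592 = 0.8108.
So 1·log[Sn²⁺] = 1·log(0.22) − log Q = -0.6576 − (0.8108) = -1.4684; [Sn²⁺] = 10^(-1.4684) ≈ 0.034 M.

0.034 M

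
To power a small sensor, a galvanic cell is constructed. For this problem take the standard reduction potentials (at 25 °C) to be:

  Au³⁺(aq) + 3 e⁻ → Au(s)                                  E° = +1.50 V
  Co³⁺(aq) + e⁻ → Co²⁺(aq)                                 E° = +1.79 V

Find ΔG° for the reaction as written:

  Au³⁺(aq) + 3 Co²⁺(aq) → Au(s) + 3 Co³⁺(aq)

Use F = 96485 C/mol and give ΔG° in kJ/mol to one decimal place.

+83.9 kJ/mol

As written, Au³⁺/Au is reduced (cathode) and Co³⁺/Co²⁺ is oxidised (anode), so E°cell = (+1.50) − (+1.79) = -0.29 V.
Balancing electrons gives n = 3.
ΔG° = −nFE° = −(3)(96485)(-0.29) = 83,942 J = +83.9 kJ/mol.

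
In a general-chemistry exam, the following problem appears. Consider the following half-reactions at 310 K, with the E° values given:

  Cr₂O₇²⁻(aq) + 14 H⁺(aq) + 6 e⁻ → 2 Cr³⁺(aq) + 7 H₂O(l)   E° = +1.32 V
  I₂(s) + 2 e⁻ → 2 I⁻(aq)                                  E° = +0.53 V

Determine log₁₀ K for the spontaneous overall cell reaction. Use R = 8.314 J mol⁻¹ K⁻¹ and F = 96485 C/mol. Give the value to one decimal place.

77.1

Cathode: Cr₂O₇²⁻/Cr³⁺; anode: I₂/I⁻. E°cell = (+1.32) − (+0.53) = +0.79 V, with n = 6.
ΔG° = −nFE° = −RT ln K, so ln K = nFE°/(RT) = (6)(96485)(+0.79) / ((8.314)(310)) = 177.446.
log₁₀ K = 177.446 / ln 10 = 77.1.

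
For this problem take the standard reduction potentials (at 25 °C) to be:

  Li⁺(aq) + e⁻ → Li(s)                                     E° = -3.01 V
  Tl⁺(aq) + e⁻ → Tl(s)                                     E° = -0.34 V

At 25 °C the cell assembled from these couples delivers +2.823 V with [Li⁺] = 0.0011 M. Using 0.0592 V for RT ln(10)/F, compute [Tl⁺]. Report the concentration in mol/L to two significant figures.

0.42 M

Tl⁺/Tl is the cathode, Li⁺/Li the anode: E°cell = +2.67 V, n = 1.
Overall reaction: Tl⁺(aq) + Li(s) → Tl(s) + Li⁺(aq); Q = [Li⁺]^1/[Tl⁺]^1.
From E = E° − (0.0592/n) log Q: log Q = (E° − E)·n/0.0592 = (+2.67 − (+2.823))·1/0.0592 = -2.5845.
So 1·log[Tl⁺] = 1·log(0.0011) − log Q = -2.9586 − (-2.5845) = -0.3741; [Tl⁺] = 10^(-0.3741) ≈ 0.42 M.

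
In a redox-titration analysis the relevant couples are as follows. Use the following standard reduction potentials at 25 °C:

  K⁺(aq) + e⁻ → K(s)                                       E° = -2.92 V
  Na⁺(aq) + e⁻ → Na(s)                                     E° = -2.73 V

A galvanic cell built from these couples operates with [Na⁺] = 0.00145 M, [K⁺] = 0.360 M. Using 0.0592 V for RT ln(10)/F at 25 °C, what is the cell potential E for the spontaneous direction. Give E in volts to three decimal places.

Na⁺/Na is the cathode (higher E°), K⁺/K the anode: E°cell = -2.73 − (-2.92) = +0.19 V, n = 1.
Overall: Na⁺(aq) + K(s) → Na(s) + K⁺(aq)
Q = [K⁺] / ([Na⁺]); log Q = 2.395.
E = E° − (0.0592/n) log Q = +0.19 − (0.0592/1)(2.395) = +0.048 V.

+0.048 V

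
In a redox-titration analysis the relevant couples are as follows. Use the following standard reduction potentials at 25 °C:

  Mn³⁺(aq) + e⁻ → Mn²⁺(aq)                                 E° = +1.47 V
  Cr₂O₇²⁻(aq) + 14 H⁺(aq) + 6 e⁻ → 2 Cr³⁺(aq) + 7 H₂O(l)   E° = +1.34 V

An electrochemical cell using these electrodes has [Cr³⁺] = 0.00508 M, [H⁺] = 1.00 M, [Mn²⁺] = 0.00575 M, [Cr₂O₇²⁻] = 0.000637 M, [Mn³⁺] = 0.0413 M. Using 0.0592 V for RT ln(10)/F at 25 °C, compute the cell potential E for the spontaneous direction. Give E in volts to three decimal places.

Mn³⁺/Mn²⁺ is the cathode (higher E°), Cr₂O₇²⁻/Cr³⁺ the anode: E°cell = +1.47 − (+1.34) = +0.13 V, n = 6.
Overall: 6 Mn³⁺(aq) + 2 Cr³⁺(aq) + 7 H₂O(l) → 6 Mn²⁺(aq) + Cr₂O₇²⁻(aq) + 14 H⁺(aq)
Q = [Mn²⁺]^6·[Cr₂O₇²⁻]·[H⁺]^14 / ([Mn³⁺]^6·[Cr³⁺]^2); log Q = -3.745.
E = E° − (0.0592/n) log Q = +0.13 − (0.0592/6)(-3.745) = +0.167 V.

+0.167 V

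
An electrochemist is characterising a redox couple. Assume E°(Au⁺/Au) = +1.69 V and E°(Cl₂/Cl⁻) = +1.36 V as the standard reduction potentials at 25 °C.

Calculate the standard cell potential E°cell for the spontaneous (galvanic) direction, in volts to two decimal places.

+0.33 V

The Au⁺/Au couple has the higher reduction potential, so it is the cathode; Cl₂/Cl⁻ is oxidised at the anode.
E°cell = E°(cathode) − E°(anode) = (+1.69) − (+1.36) = +0.33 V.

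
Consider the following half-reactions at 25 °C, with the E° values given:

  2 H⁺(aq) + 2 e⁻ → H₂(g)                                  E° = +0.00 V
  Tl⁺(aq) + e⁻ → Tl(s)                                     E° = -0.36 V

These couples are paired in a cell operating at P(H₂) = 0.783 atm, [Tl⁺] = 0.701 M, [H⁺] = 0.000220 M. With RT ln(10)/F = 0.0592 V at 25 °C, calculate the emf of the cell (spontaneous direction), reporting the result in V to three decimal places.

+0.156 V

H⁺/H₂ is the cathode (higher E°), Tl⁺/Tl the anode: E°cell = +0.00 − (-0.36) = +0.36 V, n = 2.
Overall: 2 H⁺(aq) + 2 Tl(s) → H₂(g) + 2 Tl⁺(aq)
Q = P(H₂)·[Tl⁺]^2 / ([H⁺]^2); log Q = 6.900.
E = E° − (0.0592/n) log Q = +0.36 − (0.0592/2)(6.900) = +0.156 V.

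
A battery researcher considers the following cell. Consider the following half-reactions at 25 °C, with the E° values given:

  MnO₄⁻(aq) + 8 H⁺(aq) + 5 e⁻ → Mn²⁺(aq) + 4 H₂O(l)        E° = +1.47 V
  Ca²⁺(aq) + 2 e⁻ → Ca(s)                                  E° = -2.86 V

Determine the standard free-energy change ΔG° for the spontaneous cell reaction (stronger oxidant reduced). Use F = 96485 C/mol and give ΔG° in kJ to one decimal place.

MnO₄⁻/Mn²⁺ (E° = +1.47 V) is the cathode; Ca²⁺/Ca (E° = -2.86 V) is the anode, so E°cell = +4.33 V.
Balancing electrons gives n = 10 (lcm of 5 and 2).
ΔG° = −nFE° = −(10)(96485)(+4.33) = -4,177,800 J = -4177.8 kJ.

-4177.8 kJ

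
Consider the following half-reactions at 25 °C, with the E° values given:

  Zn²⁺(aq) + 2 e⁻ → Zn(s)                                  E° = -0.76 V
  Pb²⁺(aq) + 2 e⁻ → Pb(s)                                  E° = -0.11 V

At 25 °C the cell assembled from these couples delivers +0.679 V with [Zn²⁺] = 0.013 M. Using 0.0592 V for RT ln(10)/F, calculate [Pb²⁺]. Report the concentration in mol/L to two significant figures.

0.12 M

Pb²⁺/Pb is the cathode, Zn²⁺/Zn the anode: E°cell = +0.65 V, n = 2.
Overall reaction: Pb²⁺(aq) + Zn(s) → Pb(s) + Zn²⁺(aq); Q = [Zn²⁺]^1/[Pb²⁺]^1.
From E = E° − (0.0592/n) log Q: log Q = (E° − E)·n/0.0592 = (+0.65 − (+0.679))·2/0.0592 = -0.9797.
So 1·log[Pb²⁺] = 1·log(0.013) − log Q = -1.8861 − (-0.9797) = -0.9064; [Pb²⁺] = 10^(-0.9064) ≈ 0.12 M.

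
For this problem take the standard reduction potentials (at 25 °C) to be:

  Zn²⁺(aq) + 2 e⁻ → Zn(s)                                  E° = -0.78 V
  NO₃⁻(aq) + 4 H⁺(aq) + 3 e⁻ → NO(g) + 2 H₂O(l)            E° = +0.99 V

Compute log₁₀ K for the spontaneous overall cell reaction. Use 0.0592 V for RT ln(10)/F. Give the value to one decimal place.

Cathode: NO₃⁻/NO; anode: Zn²⁺/Zn. E°cell = +1.77 V, n = 6.
log K = nE°cell / 0.0592 = (6)(+1.77) / 0.0592 = 179.4.

179.4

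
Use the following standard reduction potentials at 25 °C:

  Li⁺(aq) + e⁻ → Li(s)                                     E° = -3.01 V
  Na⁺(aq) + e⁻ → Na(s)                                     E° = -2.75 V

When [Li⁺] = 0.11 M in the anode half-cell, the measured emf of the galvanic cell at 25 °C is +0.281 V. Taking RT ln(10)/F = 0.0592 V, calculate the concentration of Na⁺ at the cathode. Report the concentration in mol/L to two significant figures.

0.25 M

Na⁺/Na is the cathode, Li⁺/Li the anode: E°cell = +0.26 V, n = 1.
Overall reaction: Na⁺(aq) + Li(s) → Na(s) + Li⁺(aq); Q = [Li⁺]^1/[Na⁺]^1.
From E = E° − (0.0592/n) log Q: log Q = (E° − E)·n/0.0592 = (+0.26 − (+0.281))·1/0.0592 = -0.3547.
So 1·log[Na⁺] = 1·log(0.11) − log Q = -0.9586 − (-0.3547) = -0.6039; [Na⁺] = 10^(-0.6039) ≈ 0.25 M.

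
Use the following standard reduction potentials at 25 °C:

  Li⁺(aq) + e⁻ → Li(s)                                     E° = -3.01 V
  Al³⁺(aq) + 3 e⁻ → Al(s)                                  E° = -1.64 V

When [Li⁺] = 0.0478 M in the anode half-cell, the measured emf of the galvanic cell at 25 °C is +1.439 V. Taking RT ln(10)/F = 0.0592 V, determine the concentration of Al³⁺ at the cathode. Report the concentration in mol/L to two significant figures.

Al³⁺/Al is the cathode, Li⁺/Li the anode: E°cell = +1.37 V, n = 3.
Overall reaction: Al³⁺(aq) + 3 Li(s) → Al(s) + 3 Li⁺(aq); Q = [Li⁺]^3/[Al³⁺]^1.
From E = E° − (0.0592/n) log Q: log Q = (E° − E)·n/0.0592 = (+1.37 − (+1.439))·3/0.0592 = -3.4966.
So 1·log[Al³⁺] = 3·log(0.0478) − log Q = -3.9617 − (-3.4966) = -0.4651; [Al³⁺] = 10^(-0.4651) ≈ 0.34 M.

0.34 M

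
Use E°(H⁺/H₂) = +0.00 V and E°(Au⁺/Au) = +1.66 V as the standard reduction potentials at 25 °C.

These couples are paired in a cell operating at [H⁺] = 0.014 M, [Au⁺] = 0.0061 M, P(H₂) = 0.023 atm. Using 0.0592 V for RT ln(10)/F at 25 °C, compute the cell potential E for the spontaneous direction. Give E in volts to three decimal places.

+1.590 V

Au⁺/Au is the cathode (higher E°), H⁺/H₂ the anode: E°cell = +1.66 − (+0.00) = +1.66 V, n = 2.
Overall: 2 Au⁺(aq) + H₂(g) → 2 Au(s) + 2 H⁺(aq)
Q = [H⁺]^2 / ([Au⁺]^2·P(H₂)); log Q = 2.360.
E = E° − (0.0592/n) log Q = +1.66 − (0.0592/2)(2.360) = +1.590 V.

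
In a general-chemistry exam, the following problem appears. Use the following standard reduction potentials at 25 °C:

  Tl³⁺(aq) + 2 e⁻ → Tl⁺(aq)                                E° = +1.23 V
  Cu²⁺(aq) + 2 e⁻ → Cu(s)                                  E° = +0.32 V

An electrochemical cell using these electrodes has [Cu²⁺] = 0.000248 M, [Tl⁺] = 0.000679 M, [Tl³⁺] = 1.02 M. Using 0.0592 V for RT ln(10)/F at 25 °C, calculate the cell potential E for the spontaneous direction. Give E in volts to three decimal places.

+1.111 V

Tl³⁺/Tl⁺ is the cathode (higher E°), Cu²⁺/Cu the anode: E°cell = +1.23 − (+0.32) = +0.91 V, n = 2.
Overall: Tl³⁺(aq) + Cu(s) → Tl⁺(aq) + Cu²⁺(aq)
Q = [Tl⁺]·[Cu²⁺] / ([Tl³⁺]); log Q = -6.782.
E = E° − (0.0592/n) log Q = +0.91 − (0.0592/2)(-6.782) = +1.111 V.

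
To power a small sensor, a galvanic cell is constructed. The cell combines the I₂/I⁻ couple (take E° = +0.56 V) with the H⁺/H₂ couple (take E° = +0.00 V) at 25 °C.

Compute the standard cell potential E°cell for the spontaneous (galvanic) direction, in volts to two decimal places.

+0.56 V

The I₂/I⁻ couple has the higher reduction potential, so it is the cathode; H⁺/H₂ is oxidised at the anode.
E°cell = E°(cathode) − E°(anode) = (+0.56) − (+0.00) = +0.56 V.
Since E°cell > 0, the reaction is spontaneous under standard conditions.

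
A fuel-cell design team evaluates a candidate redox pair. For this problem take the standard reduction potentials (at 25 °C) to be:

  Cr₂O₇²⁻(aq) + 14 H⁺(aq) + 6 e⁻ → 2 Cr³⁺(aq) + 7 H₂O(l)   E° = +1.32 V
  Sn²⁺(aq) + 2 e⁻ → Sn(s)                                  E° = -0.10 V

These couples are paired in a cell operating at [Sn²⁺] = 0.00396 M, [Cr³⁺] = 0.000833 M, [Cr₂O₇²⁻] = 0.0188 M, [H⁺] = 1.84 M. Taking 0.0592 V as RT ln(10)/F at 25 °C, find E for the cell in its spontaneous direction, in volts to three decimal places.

+1.571 V

Cr₂O₇²⁻/Cr³⁺ is the cathode (higher E°), Sn²⁺/Sn the anode: E°cell = +1.32 − (-0.10) = +1.42 V, n = 6.
Overall: Cr₂O₇²⁻(aq) + 14 H⁺(aq) + 3 Sn(s) → 2 Cr³⁺(aq) + 7 H₂O(l) + 3 Sn²⁺(aq)
Q = [Cr³⁺]^2·[Sn²⁺]^3 / ([Cr₂O₇²⁻]·[H⁺]^14); log Q = -15.347.
E = E° − (0.0592/n) log Q = +1.42 − (0.0592/6)(-15.347) = +1.571 V.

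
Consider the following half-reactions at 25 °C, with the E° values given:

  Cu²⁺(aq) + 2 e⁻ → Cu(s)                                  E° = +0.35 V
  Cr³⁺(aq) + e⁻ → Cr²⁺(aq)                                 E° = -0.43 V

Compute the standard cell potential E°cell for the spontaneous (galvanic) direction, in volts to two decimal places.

The Cu²⁺/Cu couple has the higher reduction potential, so it is the cathode; Cr³⁺/Cr²⁺ is oxidised at the anode.
E°cell = E°(cathode) − E°(anode) = (+0.35) − (-0.43) = +0.78 V.
Since E°cell > 0, the reaction is spontaneous under standard conditions.

+0.78 V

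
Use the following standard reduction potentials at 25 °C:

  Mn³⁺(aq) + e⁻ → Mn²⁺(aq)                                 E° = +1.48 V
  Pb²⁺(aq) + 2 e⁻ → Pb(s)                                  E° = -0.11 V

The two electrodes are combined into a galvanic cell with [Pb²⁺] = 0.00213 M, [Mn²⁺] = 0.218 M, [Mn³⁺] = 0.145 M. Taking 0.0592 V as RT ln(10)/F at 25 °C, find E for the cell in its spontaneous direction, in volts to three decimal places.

+1.659 V

Mn³⁺/Mn²⁺ is the cathode (higher E°), Pb²⁺/Pb the anode: E°cell = +1.48 − (-0.11) = +1.59 V, n = 2.
Overall: 2 Mn³⁺(aq) + Pb(s) → 2 Mn²⁺(aq) + Pb²⁺(aq)
Q = [Mn²⁺]^2·[Pb²⁺] / ([Mn³⁺]^2); log Q = -2.317.
E = E° − (0.0592/n) log Q = +1.59 − (0.0592/2)(-2.317) = +1.659 V.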